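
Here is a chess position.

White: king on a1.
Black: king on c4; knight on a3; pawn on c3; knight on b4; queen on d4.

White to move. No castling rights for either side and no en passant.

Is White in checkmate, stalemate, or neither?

White to move; white king on a1.
In check: no.
King squares — b1: attacked by Na3; a2: attacked by Nb4; b2: attacked by Pc3.
Legal moves for White: none.
Not in check and no legal moves → stalemate.

stalemate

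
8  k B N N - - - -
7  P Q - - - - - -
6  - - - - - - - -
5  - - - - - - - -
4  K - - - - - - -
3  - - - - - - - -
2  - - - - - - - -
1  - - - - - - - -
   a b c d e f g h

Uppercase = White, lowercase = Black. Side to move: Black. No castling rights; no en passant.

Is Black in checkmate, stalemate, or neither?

Black to move; black king on a8.
In check: yes, from the white queen on b7.
King squares — a7: attacked by Qb7; b7: attacked by Nd8; b8: attacked by Pa7.
Legal moves for Black: none.
In check with no legal moves → checkmate.

checkmate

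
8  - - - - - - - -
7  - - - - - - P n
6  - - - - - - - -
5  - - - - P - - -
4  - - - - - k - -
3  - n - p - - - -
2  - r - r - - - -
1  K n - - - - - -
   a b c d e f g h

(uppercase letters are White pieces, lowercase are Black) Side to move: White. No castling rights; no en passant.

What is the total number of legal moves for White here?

White to move; king on a1.
In check: yes, from the black knight on b3.
Legal moves: none.
Count: 0.

0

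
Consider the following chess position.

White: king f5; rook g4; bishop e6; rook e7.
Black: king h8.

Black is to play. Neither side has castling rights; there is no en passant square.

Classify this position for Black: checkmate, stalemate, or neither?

Black to move; black king on h8.
In check: no.
King squares — g7: attacked by Rg4; h7: attacked by Re7; g8: attacked by Rg4.
Legal moves for Black: none.
Not in check and no legal moves → stalemate.

stalemate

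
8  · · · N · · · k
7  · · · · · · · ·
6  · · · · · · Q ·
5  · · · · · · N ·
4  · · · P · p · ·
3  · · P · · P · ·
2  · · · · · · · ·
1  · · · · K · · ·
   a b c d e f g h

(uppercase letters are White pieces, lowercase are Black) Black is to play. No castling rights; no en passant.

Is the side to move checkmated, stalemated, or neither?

stalemate

Black to move; black king on h8.
In check: no.
King squares — g7: attacked by Qg6; h7: attacked by Ng5; g8: attacked by Qg6.
Legal moves for Black: none.
Not in check and no legal moves → stalemate.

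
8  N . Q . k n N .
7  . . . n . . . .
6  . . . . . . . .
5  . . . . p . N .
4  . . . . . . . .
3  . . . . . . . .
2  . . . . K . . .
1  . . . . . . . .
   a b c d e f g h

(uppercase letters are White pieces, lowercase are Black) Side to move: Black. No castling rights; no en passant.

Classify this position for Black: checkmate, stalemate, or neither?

Black to move; black king on e8.
In check: yes, from the white queen on c8.
King squares — d7: own knight; e7: attacked by Ng8; f7: attacked by Ng5; d8: attacked by Qc8; f8: own knight.
Legal moves for Black: none.
In check with no legal moves → checkmate.

checkmate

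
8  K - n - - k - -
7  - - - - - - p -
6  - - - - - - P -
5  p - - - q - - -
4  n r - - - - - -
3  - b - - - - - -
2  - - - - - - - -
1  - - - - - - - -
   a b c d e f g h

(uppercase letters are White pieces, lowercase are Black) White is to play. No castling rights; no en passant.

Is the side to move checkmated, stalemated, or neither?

stalemate

White to move; white king on a8.
In check: no.
King squares — a7: attacked by Nc8; b7: attacked by Rb4; b8: attacked by Rb4.
Legal moves for White: none.
Not in check and no legal moves → stalemate.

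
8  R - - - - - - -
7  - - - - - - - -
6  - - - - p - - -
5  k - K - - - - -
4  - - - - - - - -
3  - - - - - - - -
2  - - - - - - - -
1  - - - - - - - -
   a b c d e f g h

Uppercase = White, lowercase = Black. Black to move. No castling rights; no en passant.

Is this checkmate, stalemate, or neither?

checkmate

Black to move; black king on a5.
In check: yes, from the white rook on a8.
King squares — a4: attacked by Ra8; b4: attacked by Kc5; b5: attacked by Kc5; a6: attacked by Ra8; b6: attacked by Kc5.
Legal moves for Black: none.
In check with no legal moves → checkmate.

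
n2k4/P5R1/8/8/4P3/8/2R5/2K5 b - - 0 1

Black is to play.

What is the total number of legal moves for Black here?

Black to move; king on d8.
In check: no.
Legal moves: Ke8, Nc7, Nb6.
Count: 3.

3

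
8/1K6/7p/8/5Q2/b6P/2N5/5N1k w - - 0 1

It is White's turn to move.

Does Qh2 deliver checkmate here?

After Qh2: black king on h1; in check: yes, from the white queen on h2.
King squares — g1: attacked by Qh2; g2: attacked by Qh2; h2: attacked by Nf1.
Black has no legal moves → checkmate.

yes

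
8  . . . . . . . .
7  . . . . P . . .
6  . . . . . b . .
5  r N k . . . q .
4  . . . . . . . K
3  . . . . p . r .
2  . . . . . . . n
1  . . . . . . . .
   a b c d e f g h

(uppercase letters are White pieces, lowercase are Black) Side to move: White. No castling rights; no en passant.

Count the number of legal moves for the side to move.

White to move; king on h4.
In check: yes, from the black queen on g5.
Legal moves: none.
Count: 0.

0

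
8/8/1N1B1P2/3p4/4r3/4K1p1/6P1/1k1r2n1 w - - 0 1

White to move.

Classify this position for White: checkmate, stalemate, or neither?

checkmate

White to move; white king on e3.
In check: yes, from the black rook on e4.
King squares — d2: attacked by Rd1; e2: attacked by Ng1; f2: attacked by Pg3; d3: attacked by Rd1; f3: attacked by Ng1; d4: attacked by Rd1; e4: attacked by Pd5; f4: attacked by Re4.
Legal moves for White: none.
In check with no legal moves → checkmate.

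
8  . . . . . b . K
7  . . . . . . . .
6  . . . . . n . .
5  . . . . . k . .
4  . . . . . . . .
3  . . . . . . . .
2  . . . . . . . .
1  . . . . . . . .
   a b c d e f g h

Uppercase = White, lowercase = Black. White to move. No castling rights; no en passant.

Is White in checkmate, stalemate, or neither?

White to move; white king on h8.
In check: no.
King squares — g7: attacked by Bf8; h7: attacked by Nf6; g8: attacked by Nf6.
Legal moves for White: none.
Not in check and no legal moves → stalemate.

stalemate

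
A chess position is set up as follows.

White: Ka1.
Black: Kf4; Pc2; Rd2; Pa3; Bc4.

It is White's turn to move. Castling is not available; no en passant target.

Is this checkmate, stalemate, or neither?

White to move; white king on a1.
In check: no.
King squares — b1: attacked by Pc2; a2: attacked by Bc4; b2: attacked by Pa3.
Legal moves for White: none.
Not in check and no legal moves → stalemate.

stalemate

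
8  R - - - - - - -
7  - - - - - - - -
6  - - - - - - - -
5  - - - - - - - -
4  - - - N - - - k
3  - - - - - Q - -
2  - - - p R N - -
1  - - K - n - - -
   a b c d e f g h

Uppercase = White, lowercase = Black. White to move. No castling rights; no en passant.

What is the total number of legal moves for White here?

5

White to move; king on c1.
In check: yes, from the black pawn on d2.
Legal moves: Kxd2, Kb2, Kd1, Kb1, Rxd2.
Count: 5.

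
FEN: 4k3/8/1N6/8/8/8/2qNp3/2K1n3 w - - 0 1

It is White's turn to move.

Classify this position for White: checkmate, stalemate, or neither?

White to move; white king on c1.
In check: yes, from the black queen on c2.
King squares — b1: attacked by Qc2; d1: attacked by Qc2; b2: attacked by Qc2; c2: attacked by Ne1; d2: own knight.
Legal moves for White: none.
In check with no legal moves → checkmate.

checkmate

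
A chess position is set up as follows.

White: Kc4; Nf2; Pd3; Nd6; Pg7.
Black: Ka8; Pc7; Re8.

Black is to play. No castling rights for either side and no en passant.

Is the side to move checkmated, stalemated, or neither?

neither

Black to move; black king on a8.
In check: no.
Legal moves for Black: Rh8, Rg8, Rf8, Rd8, Rc8, Rb8, Re7, Re6, Re5, Re4+, Re3, Re2, Re1, Kb8, Ka7, cxd6, c6, c5.
Black has 18 legal moves and is not in check → neither.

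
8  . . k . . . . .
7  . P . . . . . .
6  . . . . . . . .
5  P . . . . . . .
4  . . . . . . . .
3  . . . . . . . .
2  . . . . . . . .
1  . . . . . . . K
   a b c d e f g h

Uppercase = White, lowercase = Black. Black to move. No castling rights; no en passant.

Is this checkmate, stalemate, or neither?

Black to move; black king on c8.
In check: yes, from the white pawn on b7.
Legal moves for Black: Kd8, Kb8, Kd7, Kc7, Kxb7.
Black is in check but has 5 legal moves → neither.

neither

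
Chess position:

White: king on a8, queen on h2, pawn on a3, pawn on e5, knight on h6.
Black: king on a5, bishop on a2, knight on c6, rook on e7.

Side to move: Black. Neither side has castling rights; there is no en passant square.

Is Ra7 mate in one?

yes

After Ra7: white king on a8; in check: yes, from the black rook on a7.
King squares — a7: attacked by Nc6; b7: attacked by Ra7; b8: attacked by Nc6.
White has no legal moves → checkmate.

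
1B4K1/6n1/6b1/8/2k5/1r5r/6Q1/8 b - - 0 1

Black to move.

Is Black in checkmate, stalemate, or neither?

Black to move; black king on c4.
In check: no.
Legal moves for Black include: Ne8, Ne6, Nh5, Nf5, Be8, Bh7+, Bf7+, Bh5, Bf5, Be4, Bd3, Bc2, Bb1, Kc5, Kb5, Kd4, Kb4, Kd3, ... (list truncated; more exist).
Black has legal moves and is not in check → neither.

neither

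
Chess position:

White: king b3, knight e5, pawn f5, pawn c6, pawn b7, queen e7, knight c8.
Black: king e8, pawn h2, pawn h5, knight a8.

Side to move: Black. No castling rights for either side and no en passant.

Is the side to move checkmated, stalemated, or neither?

Black to move; black king on e8.
In check: yes, from the white queen on e7.
King squares — d7: attacked by Ne5; e7: attacked by Nc8; f7: attacked by Ne5; d8: attacked by Qe7; f8: attacked by Qe7.
Legal moves for Black: none.
In check with no legal moves → checkmate.

checkmate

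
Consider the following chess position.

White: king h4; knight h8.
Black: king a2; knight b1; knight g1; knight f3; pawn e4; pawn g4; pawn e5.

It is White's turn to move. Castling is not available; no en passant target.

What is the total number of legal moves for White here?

White to move; king on h4.
In check: yes, from the black knight on f3.
Legal moves: Kh5, Kxg4, Kg3.
Count: 3.

3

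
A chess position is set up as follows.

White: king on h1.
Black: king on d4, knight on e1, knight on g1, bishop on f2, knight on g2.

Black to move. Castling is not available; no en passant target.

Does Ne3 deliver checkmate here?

no

After Ne3: white king on h1; in check: no.
White is not in check, so this cannot be checkmate.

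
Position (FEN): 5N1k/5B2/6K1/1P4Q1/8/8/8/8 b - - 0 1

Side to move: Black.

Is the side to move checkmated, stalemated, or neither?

Black to move; black king on h8.
In check: no.
King squares — g7: attacked by Kg6; h7: attacked by Kg6; g8: attacked by Bf7.
Legal moves for Black: none.
Not in check and no legal moves → stalemate.

stalemate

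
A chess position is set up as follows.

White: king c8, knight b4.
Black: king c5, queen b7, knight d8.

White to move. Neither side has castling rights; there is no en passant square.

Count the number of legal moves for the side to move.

White to move; king on c8.
In check: yes, from the black queen on b7.
Legal moves: Kxd8.
Count: 1.

1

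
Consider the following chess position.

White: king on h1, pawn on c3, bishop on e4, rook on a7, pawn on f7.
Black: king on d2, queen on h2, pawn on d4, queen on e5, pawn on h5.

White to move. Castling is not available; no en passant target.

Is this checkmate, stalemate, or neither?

White to move; white king on h1.
In check: yes, from the black queen on h2.
King squares — g1: attacked by Qh2; g2: attacked by Qh2; h2: attacked by Qe5.
Legal moves for White: none.
In check with no legal moves → checkmate.

checkmate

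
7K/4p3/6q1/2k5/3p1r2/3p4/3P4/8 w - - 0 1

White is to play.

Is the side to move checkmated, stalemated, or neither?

stalemate

White to move; white king on h8.
In check: no.
King squares — g7: attacked by Qg6; h7: attacked by Qg6; g8: attacked by Qg6.
Legal moves for White: none.
Not in check and no legal moves → stalemate.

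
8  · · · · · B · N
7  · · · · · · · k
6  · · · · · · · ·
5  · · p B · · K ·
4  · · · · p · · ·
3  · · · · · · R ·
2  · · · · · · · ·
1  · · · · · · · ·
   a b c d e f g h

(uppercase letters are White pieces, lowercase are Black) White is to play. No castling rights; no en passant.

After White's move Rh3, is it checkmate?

After Rh3: black king on h7; in check: yes, from the white rook on h3.
King squares — g6: attacked by Kg5; h6: attacked by Rh3; g7: attacked by Bf8; g8: attacked by Bd5; h8: attacked by Rh3.
Black has no legal moves → checkmate.

yes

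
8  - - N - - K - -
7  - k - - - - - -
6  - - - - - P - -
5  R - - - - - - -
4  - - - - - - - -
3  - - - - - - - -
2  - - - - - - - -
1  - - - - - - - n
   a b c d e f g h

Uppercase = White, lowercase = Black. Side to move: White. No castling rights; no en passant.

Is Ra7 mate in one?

After Ra7: black king on b7; in check: yes, from the white rook on a7.
Black has 3 legal replies: Kxc8, Kb8, Kc6.
In check but a legal move exists → not checkmate.

no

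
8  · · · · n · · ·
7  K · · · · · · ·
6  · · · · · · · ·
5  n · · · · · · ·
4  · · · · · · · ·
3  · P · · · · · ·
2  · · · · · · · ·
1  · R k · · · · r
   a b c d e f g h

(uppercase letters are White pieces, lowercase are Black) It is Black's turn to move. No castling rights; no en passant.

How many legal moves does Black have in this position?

Black to move; king on c1.
In check: yes, from the white rook on b1.
Legal moves: Kd2, Kc2, Kxb1.
Count: 3.

3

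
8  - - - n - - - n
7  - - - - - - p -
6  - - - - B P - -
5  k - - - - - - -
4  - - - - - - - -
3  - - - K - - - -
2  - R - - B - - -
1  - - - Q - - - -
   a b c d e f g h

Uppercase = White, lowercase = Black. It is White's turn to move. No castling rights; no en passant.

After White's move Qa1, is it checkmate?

After Qa1: black king on a5; in check: yes, from the white queen on a1.
King squares — a4: attacked by Qa1; b4: attacked by Rb2; b5: attacked by Rb2; a6: attacked by Qa1; b6: attacked by Rb2.
Black has no legal moves → checkmate.

yes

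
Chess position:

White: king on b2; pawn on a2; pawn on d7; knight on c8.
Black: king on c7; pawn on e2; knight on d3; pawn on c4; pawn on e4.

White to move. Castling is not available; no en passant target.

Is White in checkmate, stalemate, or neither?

White to move; white king on b2.
In check: yes, from the black knight on d3.
King squares — a1: available; b1: available; c1: attacked by Nd3; a2: own pawn; c2: available; a3: available; b3: attacked by Pc4; c3: available.
Legal moves for White: Kc3, Ka3, Kc2, Kb1, Ka1.
White is in check but has 5 legal moves → neither.

neither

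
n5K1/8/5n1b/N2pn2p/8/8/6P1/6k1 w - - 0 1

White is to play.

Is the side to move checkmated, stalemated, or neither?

White to move; white king on g8.
In check: yes, from the black knight on f6.
Legal moves for White: Kh8.
White is in check but has 1 legal move → neither.

neither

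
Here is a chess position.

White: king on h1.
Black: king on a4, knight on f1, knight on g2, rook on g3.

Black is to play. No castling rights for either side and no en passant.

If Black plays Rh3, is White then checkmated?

After Rh3: white king on h1; in check: yes, from the black rook on h3.
White has 2 legal replies: Kxg2, Kg1.
In check but a legal move exists → not checkmate.

no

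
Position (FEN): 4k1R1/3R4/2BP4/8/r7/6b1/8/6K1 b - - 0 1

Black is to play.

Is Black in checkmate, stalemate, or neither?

Black to move; black king on e8.
In check: yes, from the white rook on g8.
King squares — d7: attacked by Bc6; e7: attacked by Pd6; f7: attacked by Rd7; d8: attacked by Rd7; f8: attacked by Rg8.
Legal moves for Black: none.
In check with no legal moves → checkmate.

checkmate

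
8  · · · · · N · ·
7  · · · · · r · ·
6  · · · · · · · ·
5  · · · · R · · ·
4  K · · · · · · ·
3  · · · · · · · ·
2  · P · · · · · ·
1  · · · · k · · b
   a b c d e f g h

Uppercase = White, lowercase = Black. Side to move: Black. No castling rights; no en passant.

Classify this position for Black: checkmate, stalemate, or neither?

Black to move; black king on e1.
In check: yes, from the white rook on e5.
King squares — d1: available; f1: available; d2: available; e2: attacked by Re5; f2: available.
Legal moves for Black: Kf2, Kd2, Kf1, Kd1, Be4.
Black is in check but has 5 legal moves → neither.

neither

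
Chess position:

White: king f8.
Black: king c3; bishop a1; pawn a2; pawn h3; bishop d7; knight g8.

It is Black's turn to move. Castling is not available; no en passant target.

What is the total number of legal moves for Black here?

Black to move; king on c3.
In check: no.
Legal moves: Ne7, Nh6, Nf6, Be8, Bc8, Be6, Bc6, Bf5, Bb5, Bg4, Ba4, Kd4, Kc4, Kb4, Kd3, Kb3, Kd2, Kc2, Kb2, Bb2, h2.
Count: 21.

21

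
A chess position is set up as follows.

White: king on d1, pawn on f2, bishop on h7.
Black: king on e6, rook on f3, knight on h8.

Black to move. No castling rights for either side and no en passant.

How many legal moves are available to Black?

Black to move; king on e6.
In check: no.
Legal moves: Nf7, Ng6, Kf7, Ke7, Kd7, Kf6, Kd6, Ke5, Kd5, Rf8, Rf7, Rf6, Rf5, Rf4, Rh3, Rg3, Re3, Rd3+, Rc3, Rb3, Ra3, Rxf2.
Count: 22.

22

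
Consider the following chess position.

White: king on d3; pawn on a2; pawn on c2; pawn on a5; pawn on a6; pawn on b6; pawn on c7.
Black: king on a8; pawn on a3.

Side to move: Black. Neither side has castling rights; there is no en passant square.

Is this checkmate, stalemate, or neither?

Black to move; black king on a8.
In check: no.
King squares — a7: attacked by Pb6; b7: attacked by Pa6; b8: attacked by Pc7.
Legal moves for Black: none.
Not in check and no legal moves → stalemate.

stalemate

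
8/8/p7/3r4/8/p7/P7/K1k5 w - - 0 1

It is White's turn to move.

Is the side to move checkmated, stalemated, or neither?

stalemate

White to move; white king on a1.
In check: no.
King squares — b1: attacked by Kc1; a2: own pawn; b2: attacked by Kc1.
Legal moves for White: none.
Not in check and no legal moves → stalemate.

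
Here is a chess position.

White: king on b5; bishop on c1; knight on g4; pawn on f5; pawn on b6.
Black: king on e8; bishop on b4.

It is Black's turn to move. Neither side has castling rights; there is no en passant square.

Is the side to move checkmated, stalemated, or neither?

Black to move; black king on e8.
In check: no.
Legal moves for Black: Kf8, Kd8, Kf7, Ke7, Kd7, Bf8, Be7, Bd6, Bc5, Ba5, Bc3, Ba3, Bd2, Be1.
Black has 14 legal moves and is not in check → neither.

neither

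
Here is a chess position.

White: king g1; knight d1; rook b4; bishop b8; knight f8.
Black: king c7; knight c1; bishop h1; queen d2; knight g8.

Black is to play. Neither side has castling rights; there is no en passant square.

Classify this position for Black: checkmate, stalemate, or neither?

neither

Black to move; black king on c7.
In check: yes, from the white bishop on b8.
King squares — b6: attacked by Rb4; c6: available; d6: attacked by Bb8; b7: attacked by Rb4; d7: attacked by Nf8; b8: attacked by Rb4; c8: available; d8: available.
Legal moves for Black: Kd8, Kc8, Kc6.
Black is in check but has 3 legal moves → neither.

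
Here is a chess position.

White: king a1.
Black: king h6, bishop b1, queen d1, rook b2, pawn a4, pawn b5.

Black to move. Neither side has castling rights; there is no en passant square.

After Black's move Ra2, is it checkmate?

After Ra2: white king on a1; in check: yes, from the black rook on a2.
King squares — b1: attacked by Qd1; a2: attacked by Bb1; b2: attacked by Ra2.
White has no legal moves → checkmate.

yes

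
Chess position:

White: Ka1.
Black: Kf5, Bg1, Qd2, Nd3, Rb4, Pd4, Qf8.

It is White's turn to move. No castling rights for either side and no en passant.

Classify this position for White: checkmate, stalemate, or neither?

stalemate

White to move; white king on a1.
In check: no.
King squares — b1: attacked by Rb4; a2: attacked by Qd2; b2: attacked by Qd2.
Legal moves for White: none.
Not in check and no legal moves → stalemate.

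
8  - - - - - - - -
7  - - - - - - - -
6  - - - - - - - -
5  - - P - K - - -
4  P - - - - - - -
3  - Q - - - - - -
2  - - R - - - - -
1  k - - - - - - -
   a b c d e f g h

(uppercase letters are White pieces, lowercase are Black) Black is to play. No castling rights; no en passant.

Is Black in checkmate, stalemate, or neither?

Black to move; black king on a1.
In check: no.
King squares — b1: attacked by Qb3; a2: attacked by Rc2; b2: attacked by Rc2.
Legal moves for Black: none.
Not in check and no legal moves → stalemate.

stalemate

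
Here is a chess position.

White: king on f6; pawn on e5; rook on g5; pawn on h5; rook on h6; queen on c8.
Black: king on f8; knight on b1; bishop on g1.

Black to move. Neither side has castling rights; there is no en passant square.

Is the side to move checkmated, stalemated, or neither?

checkmate

Black to move; black king on f8.
In check: yes, from the white queen on c8.
King squares — e7: attacked by Kf6; f7: attacked by Kf6; g7: attacked by Rg5; e8: attacked by Qc8; g8: attacked by Rg5.
Legal moves for Black: none.
In check with no legal moves → checkmate.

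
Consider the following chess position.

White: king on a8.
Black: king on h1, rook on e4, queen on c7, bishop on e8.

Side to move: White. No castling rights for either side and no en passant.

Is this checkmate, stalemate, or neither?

White to move; white king on a8.
In check: no.
King squares — a7: attacked by Qc7; b7: attacked by Qc7; b8: attacked by Qc7.
Legal moves for White: none.
Not in check and no legal moves → stalemate.

stalemate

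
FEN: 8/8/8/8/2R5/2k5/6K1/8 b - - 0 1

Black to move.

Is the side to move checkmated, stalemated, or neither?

Black to move; black king on c3.
In check: yes, from the white rook on c4.
King squares — b2: available; c2: attacked by Rc4; d2: available; b3: available; d3: available; b4: attacked by Rc4; c4: available; d4: attacked by Rc4.
Legal moves for Black: Kxc4, Kd3, Kb3, Kd2, Kb2.
Black is in check but has 5 legal moves → neither.

neither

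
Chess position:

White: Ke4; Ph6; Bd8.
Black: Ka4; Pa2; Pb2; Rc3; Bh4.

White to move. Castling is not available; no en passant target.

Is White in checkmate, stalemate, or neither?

White to move; white king on e4.
In check: no.
Legal moves for White: Be7, Bc7, Bf6, Bb6, Bg5, Ba5, Bxh4, Kf5, Ke5, Kd5, Kf4, Kd4, h7.
White has 13 legal moves and is not in check → neither.

neither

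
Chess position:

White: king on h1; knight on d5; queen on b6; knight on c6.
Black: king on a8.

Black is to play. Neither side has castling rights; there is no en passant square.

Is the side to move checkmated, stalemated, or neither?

Black to move; black king on a8.
In check: no.
King squares — a7: attacked by Qb6; b7: attacked by Qb6; b8: attacked by Qb6.
Legal moves for Black: none.
Not in check and no legal moves → stalemate.

stalemate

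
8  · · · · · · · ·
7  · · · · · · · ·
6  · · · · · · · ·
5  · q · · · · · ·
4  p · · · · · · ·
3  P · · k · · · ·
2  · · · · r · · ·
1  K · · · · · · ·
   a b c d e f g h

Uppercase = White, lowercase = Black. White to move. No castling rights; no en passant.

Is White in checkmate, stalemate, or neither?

White to move; white king on a1.
In check: no.
King squares — b1: attacked by Qb5; a2: attacked by Re2; b2: attacked by Re2.
Legal moves for White: none.
Not in check and no legal moves → stalemate.

stalemate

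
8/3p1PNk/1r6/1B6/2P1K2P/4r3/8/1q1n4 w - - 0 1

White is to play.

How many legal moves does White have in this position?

White to move; king on e4.
In check: yes, from the black queen on b1 and the black rook on e3.
Legal moves: Kd5, Kf4, Kd4.
Count: 3.

3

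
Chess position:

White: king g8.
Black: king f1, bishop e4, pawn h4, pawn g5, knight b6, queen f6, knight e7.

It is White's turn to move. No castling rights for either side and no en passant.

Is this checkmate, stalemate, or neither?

White to move; white king on g8.
In check: yes, from the black knight on e7.
King squares — f7: attacked by Qf6; g7: attacked by Qf6; h7: attacked by Be4; f8: attacked by Qf6; h8: attacked by Qf6.
Legal moves for White: none.
In check with no legal moves → checkmate.

checkmate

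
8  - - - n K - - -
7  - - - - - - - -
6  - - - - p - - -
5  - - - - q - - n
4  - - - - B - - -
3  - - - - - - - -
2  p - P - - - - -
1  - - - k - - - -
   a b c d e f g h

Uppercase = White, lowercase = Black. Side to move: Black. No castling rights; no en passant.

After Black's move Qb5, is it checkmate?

no

After Qb5: white king on e8; in check: yes, from the black queen on b5.
White has 4 legal replies: Kf8, Kxd8, Ke7, Bc6.
In check but a legal move exists → not checkmate.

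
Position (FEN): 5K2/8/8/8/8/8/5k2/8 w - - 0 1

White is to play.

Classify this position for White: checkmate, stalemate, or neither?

White to move; white king on f8.
In check: no.
Legal moves for White: Kg8, Ke8, Kg7, Kf7, Ke7.
White has 5 legal moves and is not in check → neither.

neither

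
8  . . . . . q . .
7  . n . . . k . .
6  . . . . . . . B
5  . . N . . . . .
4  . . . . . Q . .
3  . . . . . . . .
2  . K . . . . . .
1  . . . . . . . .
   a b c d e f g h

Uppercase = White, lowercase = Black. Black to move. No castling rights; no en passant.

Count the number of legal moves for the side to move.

4

Black to move; king on f7.
In check: yes, from the white queen on f4.
Legal moves: Kg8, Ke8, Ke7, Kg6.
Count: 4.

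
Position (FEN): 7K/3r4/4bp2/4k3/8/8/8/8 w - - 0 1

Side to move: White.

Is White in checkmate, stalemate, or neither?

stalemate

White to move; white king on h8.
In check: no.
King squares — g7: attacked by Rd7; h7: attacked by Rd7; g8: attacked by Be6.
Legal moves for White: none.
Not in check and no legal moves → stalemate.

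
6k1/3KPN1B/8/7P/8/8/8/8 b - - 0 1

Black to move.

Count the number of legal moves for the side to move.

3

Black to move; king on g8.
In check: yes, from the white bishop on h7.
Legal moves: Kxh7, Kg7, Kxf7.
Count: 3.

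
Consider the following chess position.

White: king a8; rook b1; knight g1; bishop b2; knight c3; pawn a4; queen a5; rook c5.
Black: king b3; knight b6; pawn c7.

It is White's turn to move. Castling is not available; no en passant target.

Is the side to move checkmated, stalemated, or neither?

neither

White to move; white king on a8.
In check: yes, from the black knight on b6.
King squares — a7: available; b7: available; b8: available.
Legal moves for White: Kb8, Kb7, Ka7, Qxb6+.
White is in check but has 4 legal moves → neither.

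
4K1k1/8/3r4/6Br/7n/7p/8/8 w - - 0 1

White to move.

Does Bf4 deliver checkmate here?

After Bf4: black king on g8; in check: no.
Black is not in check, so this cannot be checkmate.

no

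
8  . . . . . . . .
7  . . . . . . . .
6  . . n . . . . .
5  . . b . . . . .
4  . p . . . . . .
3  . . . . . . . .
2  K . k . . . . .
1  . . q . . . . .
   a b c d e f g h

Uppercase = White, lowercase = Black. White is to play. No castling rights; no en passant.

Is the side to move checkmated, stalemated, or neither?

stalemate

White to move; white king on a2.
In check: no.
King squares — a1: attacked by Qc1; b1: attacked by Qc1; b2: attacked by Qc1; a3: attacked by Qc1; b3: attacked by Kc2.
Legal moves for White: none.
Not in check and no legal moves → stalemate.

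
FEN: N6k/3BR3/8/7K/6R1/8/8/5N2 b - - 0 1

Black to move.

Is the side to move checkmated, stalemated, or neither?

Black to move; black king on h8.
In check: no.
King squares — g7: attacked by Rg4; h7: attacked by Re7; g8: attacked by Rg4.
Legal moves for Black: none.
Not in check and no legal moves → stalemate.

stalemate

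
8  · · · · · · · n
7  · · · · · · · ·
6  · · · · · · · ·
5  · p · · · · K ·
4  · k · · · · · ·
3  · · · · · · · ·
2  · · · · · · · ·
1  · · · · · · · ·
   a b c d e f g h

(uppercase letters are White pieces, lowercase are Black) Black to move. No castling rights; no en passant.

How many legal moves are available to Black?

9

Black to move; king on b4.
In check: no.
Legal moves: Nf7+, Ng6, Kc5, Ka5, Kc4, Ka4, Kc3, Kb3, Ka3.
Count: 9.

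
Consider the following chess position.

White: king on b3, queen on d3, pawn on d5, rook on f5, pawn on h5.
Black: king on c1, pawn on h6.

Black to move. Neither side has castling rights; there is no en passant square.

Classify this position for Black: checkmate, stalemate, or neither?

Black to move; black king on c1.
In check: no.
King squares — b1: attacked by Qd3; d1: attacked by Qd3; b2: attacked by Kb3; c2: attacked by Kb3; d2: attacked by Qd3.
Legal moves for Black: none.
Not in check and no legal moves → stalemate.

stalemate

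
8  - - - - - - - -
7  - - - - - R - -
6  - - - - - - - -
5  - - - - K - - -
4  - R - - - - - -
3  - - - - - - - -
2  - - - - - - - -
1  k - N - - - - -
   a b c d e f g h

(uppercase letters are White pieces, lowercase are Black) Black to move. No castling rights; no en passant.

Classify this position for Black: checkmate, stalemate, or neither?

stalemate

Black to move; black king on a1.
In check: no.
King squares — b1: attacked by Rb4; a2: attacked by Nc1; b2: attacked by Rb4.
Legal moves for Black: none.
Not in check and no legal moves → stalemate.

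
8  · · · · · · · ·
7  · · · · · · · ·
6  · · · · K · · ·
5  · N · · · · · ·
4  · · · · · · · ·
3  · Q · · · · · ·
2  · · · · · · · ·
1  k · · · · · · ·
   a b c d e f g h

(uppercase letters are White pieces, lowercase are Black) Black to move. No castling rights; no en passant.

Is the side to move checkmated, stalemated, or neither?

stalemate

Black to move; black king on a1.
In check: no.
King squares — b1: attacked by Qb3; a2: attacked by Qb3; b2: attacked by Qb3.
Legal moves for Black: none.
Not in check and no legal moves → stalemate.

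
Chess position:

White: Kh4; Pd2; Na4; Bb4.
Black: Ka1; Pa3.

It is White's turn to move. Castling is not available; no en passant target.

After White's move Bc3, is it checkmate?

After Bc3: black king on a1; in check: yes, from the white bishop on c3.
Black has 2 legal replies: Ka2, Kb1.
In check but a legal move exists → not checkmate.

no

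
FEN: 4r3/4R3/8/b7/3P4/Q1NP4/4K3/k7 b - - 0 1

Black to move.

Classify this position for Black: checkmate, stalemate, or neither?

checkmate

Black to move; black king on a1.
In check: yes, from the white queen on a3.
King squares — b1: attacked by Nc3; a2: attacked by Qa3; b2: attacked by Qa3.
Legal moves for Black: none.
In check with no legal moves → checkmate.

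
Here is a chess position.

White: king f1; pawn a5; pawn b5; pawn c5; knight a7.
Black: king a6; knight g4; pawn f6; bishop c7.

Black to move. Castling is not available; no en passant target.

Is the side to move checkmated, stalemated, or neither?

Black to move; black king on a6.
In check: yes, from the white pawn on b5.
King squares — a5: available; b5: attacked by Na7; b6: attacked by Pa5; a7: available; b7: available.
Legal moves for Black: Kb7, Kxa7, Kxa5.
Black is in check but has 3 legal moves → neither.

neither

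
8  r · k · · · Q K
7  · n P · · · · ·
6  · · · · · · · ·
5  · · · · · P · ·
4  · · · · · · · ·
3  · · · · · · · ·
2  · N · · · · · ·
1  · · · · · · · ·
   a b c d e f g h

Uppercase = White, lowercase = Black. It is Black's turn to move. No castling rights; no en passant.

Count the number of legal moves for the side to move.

3

Black to move; king on c8.
In check: yes, from the white queen on g8.
Legal moves: Kd7, Kxc7, Nd8.
Count: 3.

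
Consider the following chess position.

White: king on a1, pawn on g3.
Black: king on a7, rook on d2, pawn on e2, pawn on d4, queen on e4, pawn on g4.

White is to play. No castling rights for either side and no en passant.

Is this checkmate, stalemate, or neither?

White to move; white king on a1.
In check: no.
King squares — b1: attacked by Qe4; a2: attacked by Rd2; b2: attacked by Rd2.
Legal moves for White: none.
Not in check and no legal moves → stalemate.

stalemate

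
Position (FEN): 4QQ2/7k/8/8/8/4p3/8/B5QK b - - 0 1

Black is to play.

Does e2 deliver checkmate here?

no

After e2: white king on h1; in check: no.
White is not in check, so this cannot be checkmate.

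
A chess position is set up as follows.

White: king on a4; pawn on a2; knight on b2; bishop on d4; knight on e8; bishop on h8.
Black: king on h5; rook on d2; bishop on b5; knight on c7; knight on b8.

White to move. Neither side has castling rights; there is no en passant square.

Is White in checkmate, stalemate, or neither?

neither

White to move; white king on a4.
In check: yes, from the black bishop on b5.
Legal moves for White: Ka5, Kb4, Kb3, Ka3.
White is in check but has 4 legal moves → neither.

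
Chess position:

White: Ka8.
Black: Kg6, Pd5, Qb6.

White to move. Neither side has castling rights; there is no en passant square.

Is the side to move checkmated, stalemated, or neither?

stalemate

White to move; white king on a8.
In check: no.
King squares — a7: attacked by Qb6; b7: attacked by Qb6; b8: attacked by Qb6.
Legal moves for White: none.
Not in check and no legal moves → stalemate.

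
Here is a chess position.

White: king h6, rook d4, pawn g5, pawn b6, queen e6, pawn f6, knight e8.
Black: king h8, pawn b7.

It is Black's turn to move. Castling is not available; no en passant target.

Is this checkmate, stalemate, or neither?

stalemate

Black to move; black king on h8.
In check: no.
King squares — g7: attacked by Pf6; h7: attacked by Kh6; g8: attacked by Qe6.
Legal moves for Black: none.
Not in check and no legal moves → stalemate.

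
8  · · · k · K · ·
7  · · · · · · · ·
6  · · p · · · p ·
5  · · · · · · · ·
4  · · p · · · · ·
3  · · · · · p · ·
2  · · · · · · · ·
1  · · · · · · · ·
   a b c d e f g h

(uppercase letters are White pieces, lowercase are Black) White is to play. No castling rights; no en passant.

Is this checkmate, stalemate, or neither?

neither

White to move; white king on f8.
In check: no.
Legal moves for White: Kg8, Kg7, Kf7.
White has 3 legal moves and is not in check → neither.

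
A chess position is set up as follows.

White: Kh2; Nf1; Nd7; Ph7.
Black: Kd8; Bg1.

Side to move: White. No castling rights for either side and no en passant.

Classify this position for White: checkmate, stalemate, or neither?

White to move; white king on h2.
In check: yes, from the black bishop on g1.
Legal moves for White: Kh3, Kg3, Kg2, Kh1, Kxg1.
White is in check but has 5 legal moves → neither.

neither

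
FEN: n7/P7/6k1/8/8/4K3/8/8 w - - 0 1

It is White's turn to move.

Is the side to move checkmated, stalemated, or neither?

White to move; white king on e3.
In check: no.
Legal moves for White: Kf4, Ke4, Kd4, Kf3, Kd3, Kf2, Ke2, Kd2.
White has 8 legal moves and is not in check → neither.

neither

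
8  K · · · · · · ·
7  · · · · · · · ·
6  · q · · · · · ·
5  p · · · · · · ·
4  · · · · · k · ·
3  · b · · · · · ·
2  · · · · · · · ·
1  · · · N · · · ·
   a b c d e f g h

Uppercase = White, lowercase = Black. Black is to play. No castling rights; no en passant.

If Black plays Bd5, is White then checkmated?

yes

After Bd5: white king on a8; in check: yes, from the black bishop on d5.
King squares — a7: attacked by Qb6; b7: attacked by Bd5; b8: attacked by Qb6.
White has no legal moves → checkmate.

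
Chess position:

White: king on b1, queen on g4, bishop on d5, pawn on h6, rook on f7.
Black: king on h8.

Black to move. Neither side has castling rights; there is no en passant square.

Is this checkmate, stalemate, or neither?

Black to move; black king on h8.
In check: no.
King squares — g7: attacked by Qg4; h7: attacked by Rf7; g8: attacked by Qg4.
Legal moves for Black: none.
Not in check and no legal moves → stalemate.

stalemate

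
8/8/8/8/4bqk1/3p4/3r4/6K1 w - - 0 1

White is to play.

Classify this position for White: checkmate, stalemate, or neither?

stalemate

White to move; white king on g1.
In check: no.
King squares — f1: attacked by Qf4; h1: attacked by Be4; f2: attacked by Rd2; g2: attacked by Rd2; h2: attacked by Rd2.
Legal moves for White: none.
Not in check and no legal moves → stalemate.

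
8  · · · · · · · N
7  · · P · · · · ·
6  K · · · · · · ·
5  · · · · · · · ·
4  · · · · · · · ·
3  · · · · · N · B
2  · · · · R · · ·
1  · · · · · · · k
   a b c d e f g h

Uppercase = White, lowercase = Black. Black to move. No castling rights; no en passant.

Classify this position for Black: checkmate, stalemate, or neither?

Black to move; black king on h1.
In check: no.
King squares — g1: attacked by Nf3; g2: attacked by Re2; h2: attacked by Re2.
Legal moves for Black: none.
Not in check and no legal moves → stalemate.

stalemate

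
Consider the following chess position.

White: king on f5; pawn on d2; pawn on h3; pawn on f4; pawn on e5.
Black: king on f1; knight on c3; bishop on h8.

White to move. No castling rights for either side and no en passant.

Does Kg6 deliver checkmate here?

no

After Kg6: black king on f1; in check: no.
Black is not in check, so this cannot be checkmate.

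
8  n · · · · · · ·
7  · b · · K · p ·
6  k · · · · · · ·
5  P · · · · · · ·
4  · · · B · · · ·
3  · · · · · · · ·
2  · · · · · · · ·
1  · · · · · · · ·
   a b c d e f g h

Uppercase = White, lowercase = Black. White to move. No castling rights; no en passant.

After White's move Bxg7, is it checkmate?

no

After Bxg7: black king on a6; in check: no.
Black is not in check, so this cannot be checkmate.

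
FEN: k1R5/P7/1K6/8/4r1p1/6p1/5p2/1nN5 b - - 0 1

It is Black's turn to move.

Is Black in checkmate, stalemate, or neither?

checkmate

Black to move; black king on a8.
In check: yes, from the white rook on c8.
King squares — a7: attacked by Kb6; b7: attacked by Kb6; b8: attacked by Pa7.
Legal moves for Black: none.
In check with no legal moves → checkmate.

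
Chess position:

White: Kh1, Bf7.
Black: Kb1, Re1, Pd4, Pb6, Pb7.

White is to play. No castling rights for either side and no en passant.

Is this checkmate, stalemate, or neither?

neither

White to move; white king on h1.
In check: yes, from the black rook on e1.
Legal moves for White: Kh2, Kg2.
White is in check but has 2 legal moves → neither.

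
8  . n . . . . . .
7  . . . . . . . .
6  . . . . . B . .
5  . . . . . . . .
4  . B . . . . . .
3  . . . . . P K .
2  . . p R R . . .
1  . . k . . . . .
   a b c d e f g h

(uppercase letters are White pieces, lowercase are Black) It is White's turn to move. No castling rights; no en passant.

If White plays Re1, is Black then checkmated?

After Re1: black king on c1; in check: yes, from the white rook on e1.
King squares — b1: attacked by Re1; d1: attacked by Re1; b2: attacked by Bf6; c2: own pawn; d2: attacked by Bb4.
Black has no legal moves → checkmate.

yes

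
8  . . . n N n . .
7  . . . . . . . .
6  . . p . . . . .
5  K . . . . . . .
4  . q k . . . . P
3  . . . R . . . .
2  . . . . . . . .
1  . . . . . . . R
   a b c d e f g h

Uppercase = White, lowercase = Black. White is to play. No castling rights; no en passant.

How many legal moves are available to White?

1

White to move; king on a5.
In check: yes, from the black queen on b4.
Legal moves: Ka6.
Count: 1.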